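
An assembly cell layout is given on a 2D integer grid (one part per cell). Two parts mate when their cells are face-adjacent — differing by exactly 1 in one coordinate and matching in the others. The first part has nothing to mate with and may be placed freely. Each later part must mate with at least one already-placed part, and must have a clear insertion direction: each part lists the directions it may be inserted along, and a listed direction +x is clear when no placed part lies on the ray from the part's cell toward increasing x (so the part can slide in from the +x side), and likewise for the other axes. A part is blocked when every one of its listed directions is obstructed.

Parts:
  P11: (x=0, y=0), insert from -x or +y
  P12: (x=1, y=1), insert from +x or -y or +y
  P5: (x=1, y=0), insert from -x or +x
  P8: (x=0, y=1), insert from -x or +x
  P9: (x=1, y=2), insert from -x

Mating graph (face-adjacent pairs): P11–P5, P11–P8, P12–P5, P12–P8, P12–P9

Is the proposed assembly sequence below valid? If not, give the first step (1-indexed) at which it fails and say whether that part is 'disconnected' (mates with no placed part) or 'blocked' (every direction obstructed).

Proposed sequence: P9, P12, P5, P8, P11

Valid

1. P9@(1, 2) [-x clear] — {P9}
2. P12@(1, 1) [+x clear] — {P12, P9}
3. P5@(1, 0) [-x clear] — {P12, P5, P9}
4. P8@(0, 1) [-x clear] — {P12, P5, P8, P9}
5. P11@(0, 0) [-x clear] — {P11, P12, P5, P8, P9}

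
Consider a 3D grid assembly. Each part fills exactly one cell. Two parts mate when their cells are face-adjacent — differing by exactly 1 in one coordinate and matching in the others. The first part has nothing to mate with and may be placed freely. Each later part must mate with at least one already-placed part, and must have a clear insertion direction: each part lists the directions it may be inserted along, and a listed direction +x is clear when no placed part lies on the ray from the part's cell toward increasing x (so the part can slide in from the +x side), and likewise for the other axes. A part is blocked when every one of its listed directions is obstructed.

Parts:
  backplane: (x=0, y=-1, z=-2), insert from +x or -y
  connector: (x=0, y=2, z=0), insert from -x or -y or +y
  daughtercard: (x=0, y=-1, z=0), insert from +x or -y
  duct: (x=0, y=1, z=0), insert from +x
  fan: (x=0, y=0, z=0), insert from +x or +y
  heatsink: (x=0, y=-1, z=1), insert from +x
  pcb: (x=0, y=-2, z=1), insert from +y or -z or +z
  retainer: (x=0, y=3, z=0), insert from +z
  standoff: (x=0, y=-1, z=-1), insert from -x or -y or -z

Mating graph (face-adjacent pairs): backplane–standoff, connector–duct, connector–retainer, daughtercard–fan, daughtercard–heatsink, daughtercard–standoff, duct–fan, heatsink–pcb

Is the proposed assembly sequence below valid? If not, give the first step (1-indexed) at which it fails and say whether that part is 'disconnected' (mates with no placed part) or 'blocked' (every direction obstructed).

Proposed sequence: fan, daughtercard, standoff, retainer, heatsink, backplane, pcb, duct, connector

Invalid at step 4 (disconnected)

1. fan@(0, 0, 0) [+x clear] — {fan}
2. daughtercard@(0, -1, 0) [+x clear] — {daughtercard, fan}
3. standoff@(0, -1, -1) [-x clear] — {daughtercard, fan, standoff}
4. retainer@(0, 3, 0) — no placed neighbour ⇒ disconnected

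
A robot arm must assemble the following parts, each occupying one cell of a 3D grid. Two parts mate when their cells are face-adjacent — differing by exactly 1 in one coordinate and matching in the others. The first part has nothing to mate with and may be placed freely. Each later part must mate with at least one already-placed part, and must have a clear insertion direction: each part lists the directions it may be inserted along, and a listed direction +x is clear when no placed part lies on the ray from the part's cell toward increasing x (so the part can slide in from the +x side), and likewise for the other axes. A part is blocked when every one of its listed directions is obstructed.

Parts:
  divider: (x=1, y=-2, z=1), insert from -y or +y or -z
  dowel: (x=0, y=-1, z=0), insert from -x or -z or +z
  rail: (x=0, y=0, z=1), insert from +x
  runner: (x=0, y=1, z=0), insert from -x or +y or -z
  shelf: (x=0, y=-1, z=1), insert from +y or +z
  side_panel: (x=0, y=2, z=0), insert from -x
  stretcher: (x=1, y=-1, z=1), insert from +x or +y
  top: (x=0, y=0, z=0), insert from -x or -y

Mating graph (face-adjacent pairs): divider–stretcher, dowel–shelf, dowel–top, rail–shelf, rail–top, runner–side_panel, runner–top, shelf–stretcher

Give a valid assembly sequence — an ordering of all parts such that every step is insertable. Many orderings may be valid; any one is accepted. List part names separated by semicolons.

shelf; stretcher; divider; rail; top; runner; dowel; side_panel

1. shelf@(0, -1, 1) [+y clear] — {shelf}
2. stretcher@(1, -1, 1) [+x clear] — {shelf, stretcher}
3. divider@(1, -2, 1) [-y clear] — {divider, shelf, stretcher}
4. rail@(0, 0, 1) [+x clear] — {divider, rail, shelf, stretcher}
5. top@(0, 0, 0) [-x clear] — {divider, rail, shelf, stretcher, top}
6. runner@(0, 1, 0) [-x clear] — {divider, rail, runner, shelf, stretcher, top}
7. dowel@(0, -1, 0) [-x clear] — {divider, dowel, rail, runner, shelf, stretcher, top}
8. side_panel@(0, 2, 0) [-x clear] — {divider, dowel, rail, runner, shelf, side_panel, stretcher, top}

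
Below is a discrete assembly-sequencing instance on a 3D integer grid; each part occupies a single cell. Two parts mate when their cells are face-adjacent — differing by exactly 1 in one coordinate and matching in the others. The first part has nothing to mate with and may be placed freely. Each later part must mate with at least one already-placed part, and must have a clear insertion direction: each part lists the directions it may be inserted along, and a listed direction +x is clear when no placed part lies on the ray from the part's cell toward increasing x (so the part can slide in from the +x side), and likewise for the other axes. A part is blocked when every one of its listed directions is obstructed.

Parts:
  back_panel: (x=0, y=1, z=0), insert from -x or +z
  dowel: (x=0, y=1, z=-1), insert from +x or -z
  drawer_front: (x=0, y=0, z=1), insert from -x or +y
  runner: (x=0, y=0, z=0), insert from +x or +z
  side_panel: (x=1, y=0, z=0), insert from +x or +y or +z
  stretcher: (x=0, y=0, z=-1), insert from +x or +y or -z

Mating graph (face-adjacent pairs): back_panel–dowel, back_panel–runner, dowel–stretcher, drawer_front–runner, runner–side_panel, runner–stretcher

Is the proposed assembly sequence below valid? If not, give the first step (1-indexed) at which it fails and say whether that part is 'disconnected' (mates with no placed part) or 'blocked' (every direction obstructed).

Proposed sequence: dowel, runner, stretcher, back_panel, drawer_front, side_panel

1. dowel@(0, 1, -1) [+x clear] — {dowel}
2. runner@(0, 0, 0) — no placed neighbour ⇒ disconnected

Invalid at step 2 (disconnected)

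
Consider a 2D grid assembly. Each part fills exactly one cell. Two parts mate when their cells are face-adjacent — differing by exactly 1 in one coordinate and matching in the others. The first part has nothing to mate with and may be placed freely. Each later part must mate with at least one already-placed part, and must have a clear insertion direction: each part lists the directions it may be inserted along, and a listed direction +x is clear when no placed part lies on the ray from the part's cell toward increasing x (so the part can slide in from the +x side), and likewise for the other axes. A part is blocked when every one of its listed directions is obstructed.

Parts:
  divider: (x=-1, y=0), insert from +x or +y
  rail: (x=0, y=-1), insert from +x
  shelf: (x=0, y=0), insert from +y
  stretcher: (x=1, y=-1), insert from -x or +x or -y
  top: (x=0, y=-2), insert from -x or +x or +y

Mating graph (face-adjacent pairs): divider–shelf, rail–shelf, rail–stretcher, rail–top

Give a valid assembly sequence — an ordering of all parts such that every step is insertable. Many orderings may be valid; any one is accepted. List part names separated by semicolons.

1. shelf@(0, 0) [+y clear] — {shelf}
2. rail@(0, -1) [+x clear] — {rail, shelf}
3. stretcher@(1, -1) [+x clear] — {rail, shelf, stretcher}
4. divider@(-1, 0) [+y clear] — {divider, rail, shelf, stretcher}
5. top@(0, -2) [-x clear] — {divider, rail, shelf, stretcher, top}

shelf; rail; stretcher; divider; top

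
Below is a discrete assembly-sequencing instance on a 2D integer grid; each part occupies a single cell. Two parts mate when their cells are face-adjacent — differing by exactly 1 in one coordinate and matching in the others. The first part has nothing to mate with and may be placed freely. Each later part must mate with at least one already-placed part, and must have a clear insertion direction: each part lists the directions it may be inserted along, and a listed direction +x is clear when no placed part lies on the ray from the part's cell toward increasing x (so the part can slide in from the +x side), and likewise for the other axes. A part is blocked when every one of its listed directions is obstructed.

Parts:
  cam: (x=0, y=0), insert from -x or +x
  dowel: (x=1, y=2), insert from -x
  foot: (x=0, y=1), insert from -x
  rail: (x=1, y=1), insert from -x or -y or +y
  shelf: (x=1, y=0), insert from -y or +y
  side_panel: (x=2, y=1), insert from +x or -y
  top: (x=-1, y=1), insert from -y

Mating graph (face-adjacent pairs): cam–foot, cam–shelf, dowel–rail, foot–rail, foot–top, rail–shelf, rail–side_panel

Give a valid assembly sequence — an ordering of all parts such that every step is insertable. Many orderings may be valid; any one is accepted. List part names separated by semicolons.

1. side_panel@(2, 1) [+x clear] — {side_panel}
2. rail@(1, 1) [-x clear] — {rail, side_panel}
3. shelf@(1, 0) [-y clear] — {rail, shelf, side_panel}
4. dowel@(1, 2) [-x clear] — {dowel, rail, shelf, side_panel}
5. cam@(0, 0) [-x clear] — {cam, dowel, rail, shelf, side_panel}
6. foot@(0, 1) [-x clear] — {cam, dowel, foot, rail, shelf, side_panel}
7. top@(-1, 1) [-y clear] — {cam, dowel, foot, rail, shelf, side_panel, top}

side_panel; rail; shelf; dowel; cam; foot; top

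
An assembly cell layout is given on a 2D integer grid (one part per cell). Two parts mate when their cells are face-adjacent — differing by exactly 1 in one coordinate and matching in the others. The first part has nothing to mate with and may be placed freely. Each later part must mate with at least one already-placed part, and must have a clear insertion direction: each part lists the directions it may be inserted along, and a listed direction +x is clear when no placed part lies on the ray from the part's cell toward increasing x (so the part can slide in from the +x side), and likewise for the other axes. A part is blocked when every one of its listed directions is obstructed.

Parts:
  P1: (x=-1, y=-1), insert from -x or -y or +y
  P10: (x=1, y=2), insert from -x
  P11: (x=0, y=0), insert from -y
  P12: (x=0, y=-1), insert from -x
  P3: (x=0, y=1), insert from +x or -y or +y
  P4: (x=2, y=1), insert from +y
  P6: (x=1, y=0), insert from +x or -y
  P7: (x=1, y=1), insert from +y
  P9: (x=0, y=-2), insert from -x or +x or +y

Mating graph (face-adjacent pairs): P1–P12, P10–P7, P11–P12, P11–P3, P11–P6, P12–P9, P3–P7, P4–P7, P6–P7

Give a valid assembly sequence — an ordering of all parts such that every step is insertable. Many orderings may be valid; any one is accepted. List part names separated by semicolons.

1. P3@(0, 1) [+x clear] — {P3}
2. P7@(1, 1) [+y clear] — {P3, P7}
3. P10@(1, 2) [-x clear] — {P10, P3, P7}
4. P6@(1, 0) [+x clear] — {P10, P3, P6, P7}
5. P4@(2, 1) [+y clear] — {P10, P3, P4, P6, P7}
6. P11@(0, 0) [-y clear] — {P10, P11, P3, P4, P6, P7}
7. P12@(0, -1) [-x clear] — {P10, P11, P12, P3, P4, P6, P7}
8. P9@(0, -2) [-x clear] — {P10, P11, P12, P3, P4, P6, P7, P9}
9. P1@(-1, -1) [-x clear] — {P1, P10, P11, P12, P3, P4, P6, P7, P9}

P3; P7; P10; P6; P4; P11; P12; P9; P1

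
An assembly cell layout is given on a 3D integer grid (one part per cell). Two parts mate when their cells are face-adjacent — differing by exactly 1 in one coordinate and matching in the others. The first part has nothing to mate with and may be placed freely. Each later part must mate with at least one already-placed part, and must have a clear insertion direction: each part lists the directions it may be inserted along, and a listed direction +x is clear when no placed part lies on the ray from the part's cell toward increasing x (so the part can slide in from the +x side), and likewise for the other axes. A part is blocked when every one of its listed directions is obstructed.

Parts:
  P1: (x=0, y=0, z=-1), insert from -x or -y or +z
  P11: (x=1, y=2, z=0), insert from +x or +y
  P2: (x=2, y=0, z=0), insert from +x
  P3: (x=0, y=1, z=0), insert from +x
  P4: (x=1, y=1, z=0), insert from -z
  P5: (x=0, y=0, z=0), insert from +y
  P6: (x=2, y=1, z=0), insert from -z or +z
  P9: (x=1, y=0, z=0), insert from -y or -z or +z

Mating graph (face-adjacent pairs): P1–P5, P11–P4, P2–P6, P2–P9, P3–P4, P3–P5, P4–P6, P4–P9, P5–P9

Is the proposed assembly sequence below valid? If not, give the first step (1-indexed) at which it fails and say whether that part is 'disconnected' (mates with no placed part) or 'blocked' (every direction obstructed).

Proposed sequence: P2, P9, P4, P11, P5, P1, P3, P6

Invalid at step 7 (blocked)

1. P2@(2, 0, 0) [+x clear] — {P2}
2. P9@(1, 0, 0) [-y clear] — {P2, P9}
3. P4@(1, 1, 0) [-z clear] — {P2, P4, P9}
4. P11@(1, 2, 0) [+x clear] — {P11, P2, P4, P9}
5. P5@(0, 0, 0) [+y clear] — {P11, P2, P4, P5, P9}
6. P1@(0, 0, -1) [-x clear] — {P1, P11, P2, P4, P5, P9}
7. P3@(0, 1, 0) — +x all obstructed ⇒ blocked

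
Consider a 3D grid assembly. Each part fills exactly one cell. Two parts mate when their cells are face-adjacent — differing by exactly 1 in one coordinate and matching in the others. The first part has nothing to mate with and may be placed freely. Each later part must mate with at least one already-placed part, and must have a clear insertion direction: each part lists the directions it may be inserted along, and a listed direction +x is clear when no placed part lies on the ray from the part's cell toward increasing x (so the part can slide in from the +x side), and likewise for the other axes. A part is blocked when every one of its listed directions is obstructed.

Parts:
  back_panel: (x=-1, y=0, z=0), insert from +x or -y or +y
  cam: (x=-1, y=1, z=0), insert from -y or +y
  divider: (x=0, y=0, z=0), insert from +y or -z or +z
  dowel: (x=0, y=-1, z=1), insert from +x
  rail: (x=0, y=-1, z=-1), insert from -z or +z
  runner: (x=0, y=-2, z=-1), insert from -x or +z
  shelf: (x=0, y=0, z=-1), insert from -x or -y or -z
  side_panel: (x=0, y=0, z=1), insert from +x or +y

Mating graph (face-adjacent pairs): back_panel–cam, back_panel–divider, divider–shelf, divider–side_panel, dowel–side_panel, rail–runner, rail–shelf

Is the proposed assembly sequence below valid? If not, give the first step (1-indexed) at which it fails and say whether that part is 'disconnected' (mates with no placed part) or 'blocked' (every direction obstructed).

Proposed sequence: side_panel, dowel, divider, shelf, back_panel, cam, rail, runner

Valid

1. side_panel@(0, 0, 1) [+x clear] — {side_panel}
2. dowel@(0, -1, 1) [+x clear] — {dowel, side_panel}
3. divider@(0, 0, 0) [+y clear] — {divider, dowel, side_panel}
4. shelf@(0, 0, -1) [-x clear] — {divider, dowel, shelf, side_panel}
5. back_panel@(-1, 0, 0) [-y clear] — {back_panel, divider, dowel, shelf, side_panel}
6. cam@(-1, 1, 0) [+y clear] — {back_panel, cam, divider, dowel, shelf, side_panel}
7. rail@(0, -1, -1) [-z clear] — {back_panel, cam, divider, dowel, rail, shelf, side_panel}
8. runner@(0, -2, -1) [-x clear] — {back_panel, cam, divider, dowel, rail, runner, shelf, side_panel}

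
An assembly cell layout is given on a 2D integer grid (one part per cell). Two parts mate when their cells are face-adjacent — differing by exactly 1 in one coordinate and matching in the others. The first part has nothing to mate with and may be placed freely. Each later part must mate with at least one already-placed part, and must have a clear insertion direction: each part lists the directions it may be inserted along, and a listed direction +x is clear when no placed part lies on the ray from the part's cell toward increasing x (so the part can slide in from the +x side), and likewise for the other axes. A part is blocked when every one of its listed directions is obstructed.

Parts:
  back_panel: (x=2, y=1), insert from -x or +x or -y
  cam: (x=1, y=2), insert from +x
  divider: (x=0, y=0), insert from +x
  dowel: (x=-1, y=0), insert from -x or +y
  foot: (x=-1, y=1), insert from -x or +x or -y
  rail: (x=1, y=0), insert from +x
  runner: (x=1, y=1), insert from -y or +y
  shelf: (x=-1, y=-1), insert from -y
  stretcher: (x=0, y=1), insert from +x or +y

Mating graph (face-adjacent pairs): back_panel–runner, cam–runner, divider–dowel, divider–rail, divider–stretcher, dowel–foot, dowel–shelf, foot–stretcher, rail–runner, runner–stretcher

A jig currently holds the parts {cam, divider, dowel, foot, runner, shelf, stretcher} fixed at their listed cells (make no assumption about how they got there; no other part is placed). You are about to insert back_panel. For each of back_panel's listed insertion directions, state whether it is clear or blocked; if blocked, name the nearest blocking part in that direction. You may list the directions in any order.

+x: clear; -x: blocked by runner; -y: clear

-x: nearest on ray is runner@(1, 1) ⇒ blocked
+x: ray from back_panel(2, 1) has no placed part ⇒ clear
-y: ray from back_panel(2, 1) has no placed part ⇒ clear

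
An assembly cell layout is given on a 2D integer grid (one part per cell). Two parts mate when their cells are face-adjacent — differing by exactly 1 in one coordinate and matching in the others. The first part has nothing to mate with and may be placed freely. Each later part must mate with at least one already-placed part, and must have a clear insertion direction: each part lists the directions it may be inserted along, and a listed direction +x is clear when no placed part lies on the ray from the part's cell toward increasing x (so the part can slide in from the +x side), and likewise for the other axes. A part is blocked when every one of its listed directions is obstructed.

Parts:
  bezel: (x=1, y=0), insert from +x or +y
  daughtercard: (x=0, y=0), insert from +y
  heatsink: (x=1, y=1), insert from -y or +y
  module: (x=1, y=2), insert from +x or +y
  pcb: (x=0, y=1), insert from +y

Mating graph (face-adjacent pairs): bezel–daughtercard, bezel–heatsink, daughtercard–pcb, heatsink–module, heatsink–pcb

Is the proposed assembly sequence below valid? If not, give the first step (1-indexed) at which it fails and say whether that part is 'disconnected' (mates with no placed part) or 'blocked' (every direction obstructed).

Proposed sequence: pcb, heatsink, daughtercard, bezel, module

1. pcb@(0, 1) [+y clear] — {pcb}
2. heatsink@(1, 1) [-y clear] — {heatsink, pcb}
3. daughtercard@(0, 0) — +y all obstructed ⇒ blocked

Invalid at step 3 (blocked)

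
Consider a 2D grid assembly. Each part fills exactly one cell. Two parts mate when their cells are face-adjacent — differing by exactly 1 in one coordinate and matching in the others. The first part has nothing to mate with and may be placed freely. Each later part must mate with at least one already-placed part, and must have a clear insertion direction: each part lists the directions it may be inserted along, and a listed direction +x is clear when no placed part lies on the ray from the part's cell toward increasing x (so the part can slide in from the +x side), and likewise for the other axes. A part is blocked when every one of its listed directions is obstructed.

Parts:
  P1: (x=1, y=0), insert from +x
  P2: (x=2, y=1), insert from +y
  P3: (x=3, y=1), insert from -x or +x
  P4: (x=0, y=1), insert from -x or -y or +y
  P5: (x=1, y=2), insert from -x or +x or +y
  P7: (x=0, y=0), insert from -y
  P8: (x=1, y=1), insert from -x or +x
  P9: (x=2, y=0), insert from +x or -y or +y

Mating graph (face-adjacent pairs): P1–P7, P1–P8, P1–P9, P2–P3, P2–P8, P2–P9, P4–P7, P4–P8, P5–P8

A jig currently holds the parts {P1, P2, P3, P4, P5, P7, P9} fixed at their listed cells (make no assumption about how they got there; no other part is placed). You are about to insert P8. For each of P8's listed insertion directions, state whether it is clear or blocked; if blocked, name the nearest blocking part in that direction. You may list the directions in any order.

+x: blocked by P2; -x: blocked by P4

-x: nearest on ray is P4@(0, 1) ⇒ blocked
+x: nearest on ray is P2@(2, 1) ⇒ blocked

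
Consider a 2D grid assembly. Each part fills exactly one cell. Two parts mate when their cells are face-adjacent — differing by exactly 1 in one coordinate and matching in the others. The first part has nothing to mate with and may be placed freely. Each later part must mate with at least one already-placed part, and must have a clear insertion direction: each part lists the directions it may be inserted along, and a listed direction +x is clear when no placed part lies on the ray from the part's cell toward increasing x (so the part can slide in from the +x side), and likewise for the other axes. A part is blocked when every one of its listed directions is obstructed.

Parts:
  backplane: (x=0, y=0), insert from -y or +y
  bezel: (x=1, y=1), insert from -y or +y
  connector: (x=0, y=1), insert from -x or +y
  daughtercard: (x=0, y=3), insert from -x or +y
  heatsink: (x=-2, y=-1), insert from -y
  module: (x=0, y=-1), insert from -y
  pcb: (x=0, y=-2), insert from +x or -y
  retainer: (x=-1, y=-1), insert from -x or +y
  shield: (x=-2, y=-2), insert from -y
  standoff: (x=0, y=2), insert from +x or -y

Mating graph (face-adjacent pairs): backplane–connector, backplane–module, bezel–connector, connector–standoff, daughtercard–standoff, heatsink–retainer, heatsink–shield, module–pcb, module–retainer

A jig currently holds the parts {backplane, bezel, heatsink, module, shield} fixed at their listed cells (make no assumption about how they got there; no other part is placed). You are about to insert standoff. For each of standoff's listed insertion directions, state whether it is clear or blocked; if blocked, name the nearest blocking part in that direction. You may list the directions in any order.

+x: ray from standoff(0, 2) has no placed part ⇒ clear
-y: nearest on ray is backplane@(0, 0) ⇒ blocked

+x: clear; -y: blocked by backplane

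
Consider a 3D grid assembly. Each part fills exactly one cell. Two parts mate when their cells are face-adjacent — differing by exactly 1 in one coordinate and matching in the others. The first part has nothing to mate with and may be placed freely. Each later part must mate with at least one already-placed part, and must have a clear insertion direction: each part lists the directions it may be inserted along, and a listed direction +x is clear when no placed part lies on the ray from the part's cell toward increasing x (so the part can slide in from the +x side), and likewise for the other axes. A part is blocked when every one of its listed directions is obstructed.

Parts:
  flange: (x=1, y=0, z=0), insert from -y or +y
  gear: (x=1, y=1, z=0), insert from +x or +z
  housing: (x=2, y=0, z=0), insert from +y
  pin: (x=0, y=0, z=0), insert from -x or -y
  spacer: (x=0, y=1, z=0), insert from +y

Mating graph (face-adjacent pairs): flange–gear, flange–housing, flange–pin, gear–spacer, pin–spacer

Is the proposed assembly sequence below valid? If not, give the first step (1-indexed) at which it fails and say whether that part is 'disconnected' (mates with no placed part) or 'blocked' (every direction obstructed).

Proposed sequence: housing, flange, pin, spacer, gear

Valid

1. housing@(2, 0, 0) [+y clear] — {housing}
2. flange@(1, 0, 0) [-y clear] — {flange, housing}
3. pin@(0, 0, 0) [-x clear] — {flange, housing, pin}
4. spacer@(0, 1, 0) [+y clear] — {flange, housing, pin, spacer}
5. gear@(1, 1, 0) [+x clear] — {flange, gear, housing, pin, spacer}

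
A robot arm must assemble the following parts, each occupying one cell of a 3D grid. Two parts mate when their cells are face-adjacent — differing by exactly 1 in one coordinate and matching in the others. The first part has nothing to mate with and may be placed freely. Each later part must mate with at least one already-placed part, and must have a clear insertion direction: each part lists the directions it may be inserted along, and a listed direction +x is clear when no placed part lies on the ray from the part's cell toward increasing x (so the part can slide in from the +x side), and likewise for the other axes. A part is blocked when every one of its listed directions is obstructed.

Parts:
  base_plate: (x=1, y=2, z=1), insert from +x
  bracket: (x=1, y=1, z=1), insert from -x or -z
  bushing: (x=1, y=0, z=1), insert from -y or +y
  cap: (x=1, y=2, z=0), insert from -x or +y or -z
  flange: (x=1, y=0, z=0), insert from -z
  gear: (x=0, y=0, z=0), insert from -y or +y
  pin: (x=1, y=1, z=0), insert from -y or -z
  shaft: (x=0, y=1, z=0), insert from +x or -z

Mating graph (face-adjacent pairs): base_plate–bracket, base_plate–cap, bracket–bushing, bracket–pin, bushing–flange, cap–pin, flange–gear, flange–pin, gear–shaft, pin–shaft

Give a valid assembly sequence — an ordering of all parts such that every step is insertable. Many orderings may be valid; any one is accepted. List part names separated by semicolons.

gear; flange; bushing; bracket; base_plate; cap; shaft; pin

1. gear@(0, 0, 0) [-y clear] — {gear}
2. flange@(1, 0, 0) [-z clear] — {flange, gear}
3. bushing@(1, 0, 1) [-y clear] — {bushing, flange, gear}
4. bracket@(1, 1, 1) [-x clear] — {bracket, bushing, flange, gear}
5. base_plate@(1, 2, 1) [+x clear] — {base_plate, bracket, bushing, flange, gear}
6. cap@(1, 2, 0) [-x clear] — {base_plate, bracket, bushing, cap, flange, gear}
7. shaft@(0, 1, 0) [+x clear] — {base_plate, bracket, bushing, cap, flange, gear, shaft}
8. pin@(1, 1, 0) [-z clear] — {base_plate, bracket, bushing, cap, flange, gear, pin, shaft}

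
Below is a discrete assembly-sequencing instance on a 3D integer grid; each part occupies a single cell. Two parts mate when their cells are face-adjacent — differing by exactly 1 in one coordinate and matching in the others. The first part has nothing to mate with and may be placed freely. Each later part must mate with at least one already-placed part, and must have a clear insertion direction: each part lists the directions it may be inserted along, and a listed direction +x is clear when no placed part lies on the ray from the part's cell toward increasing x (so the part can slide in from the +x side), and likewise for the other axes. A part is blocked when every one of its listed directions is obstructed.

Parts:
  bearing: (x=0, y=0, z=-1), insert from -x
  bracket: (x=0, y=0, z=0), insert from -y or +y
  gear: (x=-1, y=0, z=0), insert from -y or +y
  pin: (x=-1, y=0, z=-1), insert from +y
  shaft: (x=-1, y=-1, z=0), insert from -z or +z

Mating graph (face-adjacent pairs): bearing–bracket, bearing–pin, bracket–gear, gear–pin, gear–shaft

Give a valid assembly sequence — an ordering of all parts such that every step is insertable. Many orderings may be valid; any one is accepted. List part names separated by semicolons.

bearing; pin; gear; bracket; shaft

1. bearing@(0, 0, -1) [-x clear] — {bearing}
2. pin@(-1, 0, -1) [+y clear] — {bearing, pin}
3. gear@(-1, 0, 0) [-y clear] — {bearing, gear, pin}
4. bracket@(0, 0, 0) [-y clear] — {bearing, bracket, gear, pin}
5. shaft@(-1, -1, 0) [-z clear] — {bearing, bracket, gear, pin, shaft}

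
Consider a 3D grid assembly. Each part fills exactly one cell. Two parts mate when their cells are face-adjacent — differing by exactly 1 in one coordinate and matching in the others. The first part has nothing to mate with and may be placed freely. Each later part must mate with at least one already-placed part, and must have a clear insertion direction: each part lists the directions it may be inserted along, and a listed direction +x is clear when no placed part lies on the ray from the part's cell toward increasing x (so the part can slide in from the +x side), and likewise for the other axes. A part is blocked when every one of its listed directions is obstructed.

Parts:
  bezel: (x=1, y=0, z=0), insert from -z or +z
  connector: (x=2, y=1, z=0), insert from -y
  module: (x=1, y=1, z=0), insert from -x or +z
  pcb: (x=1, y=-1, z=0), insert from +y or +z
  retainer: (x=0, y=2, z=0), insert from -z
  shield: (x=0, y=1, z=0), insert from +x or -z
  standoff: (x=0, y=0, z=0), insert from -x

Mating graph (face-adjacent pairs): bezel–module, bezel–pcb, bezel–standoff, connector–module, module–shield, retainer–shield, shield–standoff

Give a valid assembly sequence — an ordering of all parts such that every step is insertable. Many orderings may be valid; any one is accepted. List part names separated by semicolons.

1. connector@(2, 1, 0) [-y clear] — {connector}
2. module@(1, 1, 0) [-x clear] — {connector, module}
3. bezel@(1, 0, 0) [-z clear] — {bezel, connector, module}
4. pcb@(1, -1, 0) [+z clear] — {bezel, connector, module, pcb}
5. standoff@(0, 0, 0) [-x clear] — {bezel, connector, module, pcb, standoff}
6. shield@(0, 1, 0) [-z clear] — {bezel, connector, module, pcb, shield, standoff}
7. retainer@(0, 2, 0) [-z clear] — {bezel, connector, module, pcb, retainer, shield, standoff}

connector; module; bezel; pcb; standoff; shield; retainer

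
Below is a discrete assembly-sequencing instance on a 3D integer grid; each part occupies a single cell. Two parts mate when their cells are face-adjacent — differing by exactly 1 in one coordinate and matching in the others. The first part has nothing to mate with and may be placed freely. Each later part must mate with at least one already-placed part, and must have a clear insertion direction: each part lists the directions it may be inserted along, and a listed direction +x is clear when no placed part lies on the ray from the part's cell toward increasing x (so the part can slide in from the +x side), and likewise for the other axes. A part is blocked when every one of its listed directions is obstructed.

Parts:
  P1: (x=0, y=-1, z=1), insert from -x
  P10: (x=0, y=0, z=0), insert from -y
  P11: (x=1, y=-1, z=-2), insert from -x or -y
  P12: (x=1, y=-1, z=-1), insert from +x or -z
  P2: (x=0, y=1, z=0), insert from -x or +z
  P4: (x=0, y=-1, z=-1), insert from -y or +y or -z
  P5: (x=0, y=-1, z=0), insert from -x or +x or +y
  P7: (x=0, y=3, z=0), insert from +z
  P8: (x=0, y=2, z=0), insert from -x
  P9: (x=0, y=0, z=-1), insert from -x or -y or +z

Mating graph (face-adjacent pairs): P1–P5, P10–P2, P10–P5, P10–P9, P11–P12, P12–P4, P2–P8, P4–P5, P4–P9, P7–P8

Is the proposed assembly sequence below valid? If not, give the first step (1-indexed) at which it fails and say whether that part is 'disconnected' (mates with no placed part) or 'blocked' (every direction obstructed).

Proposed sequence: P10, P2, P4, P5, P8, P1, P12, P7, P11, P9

Invalid at step 3 (disconnected)

1. P10@(0, 0, 0) [-y clear] — {P10}
2. P2@(0, 1, 0) [-x clear] — {P10, P2}
3. P4@(0, -1, -1) — no placed neighbour ⇒ disconnected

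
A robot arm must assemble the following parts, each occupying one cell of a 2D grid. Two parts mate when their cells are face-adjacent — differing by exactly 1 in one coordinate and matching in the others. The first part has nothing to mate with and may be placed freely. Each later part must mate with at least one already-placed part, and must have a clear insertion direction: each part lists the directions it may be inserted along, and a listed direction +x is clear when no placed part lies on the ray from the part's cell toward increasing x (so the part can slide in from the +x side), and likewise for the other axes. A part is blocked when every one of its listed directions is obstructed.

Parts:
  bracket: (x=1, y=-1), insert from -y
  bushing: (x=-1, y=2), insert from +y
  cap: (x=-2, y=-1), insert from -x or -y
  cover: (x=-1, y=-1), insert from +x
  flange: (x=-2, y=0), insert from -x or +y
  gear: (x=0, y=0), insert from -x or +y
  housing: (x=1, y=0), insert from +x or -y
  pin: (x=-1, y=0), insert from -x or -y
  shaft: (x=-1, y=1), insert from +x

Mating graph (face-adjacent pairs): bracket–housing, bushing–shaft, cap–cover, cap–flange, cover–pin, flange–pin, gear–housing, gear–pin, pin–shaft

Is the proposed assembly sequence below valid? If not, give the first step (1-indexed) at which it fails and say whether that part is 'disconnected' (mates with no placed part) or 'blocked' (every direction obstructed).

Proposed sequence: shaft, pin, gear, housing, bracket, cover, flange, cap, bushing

Invalid at step 6 (blocked)

1. shaft@(-1, 1) [+x clear] — {shaft}
2. pin@(-1, 0) [-x clear] — {pin, shaft}
3. gear@(0, 0) [+y clear] — {gear, pin, shaft}
4. housing@(1, 0) [+x clear] — {gear, housing, pin, shaft}
5. bracket@(1, -1) [-y clear] — {bracket, gear, housing, pin, shaft}
6. cover@(-1, -1) — +x all obstructed ⇒ blocked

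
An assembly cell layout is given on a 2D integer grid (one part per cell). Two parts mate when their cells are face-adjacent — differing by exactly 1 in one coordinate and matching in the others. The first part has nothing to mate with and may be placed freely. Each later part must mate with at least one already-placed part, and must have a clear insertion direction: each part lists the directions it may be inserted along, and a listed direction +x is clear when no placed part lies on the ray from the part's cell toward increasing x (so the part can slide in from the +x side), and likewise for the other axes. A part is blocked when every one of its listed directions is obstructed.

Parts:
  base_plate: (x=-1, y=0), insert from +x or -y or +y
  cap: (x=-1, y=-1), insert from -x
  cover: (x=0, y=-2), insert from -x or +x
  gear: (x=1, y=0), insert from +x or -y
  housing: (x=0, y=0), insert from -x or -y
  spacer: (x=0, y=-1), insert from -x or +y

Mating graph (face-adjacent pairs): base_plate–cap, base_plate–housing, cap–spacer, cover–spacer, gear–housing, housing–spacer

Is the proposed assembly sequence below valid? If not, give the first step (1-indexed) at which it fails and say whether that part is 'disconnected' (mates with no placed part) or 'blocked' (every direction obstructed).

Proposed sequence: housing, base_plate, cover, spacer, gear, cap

Invalid at step 3 (disconnected)

1. housing@(0, 0) [-x clear] — {housing}
2. base_plate@(-1, 0) [-y clear] — {base_plate, housing}
3. cover@(0, -2) — no placed neighbour ⇒ disconnected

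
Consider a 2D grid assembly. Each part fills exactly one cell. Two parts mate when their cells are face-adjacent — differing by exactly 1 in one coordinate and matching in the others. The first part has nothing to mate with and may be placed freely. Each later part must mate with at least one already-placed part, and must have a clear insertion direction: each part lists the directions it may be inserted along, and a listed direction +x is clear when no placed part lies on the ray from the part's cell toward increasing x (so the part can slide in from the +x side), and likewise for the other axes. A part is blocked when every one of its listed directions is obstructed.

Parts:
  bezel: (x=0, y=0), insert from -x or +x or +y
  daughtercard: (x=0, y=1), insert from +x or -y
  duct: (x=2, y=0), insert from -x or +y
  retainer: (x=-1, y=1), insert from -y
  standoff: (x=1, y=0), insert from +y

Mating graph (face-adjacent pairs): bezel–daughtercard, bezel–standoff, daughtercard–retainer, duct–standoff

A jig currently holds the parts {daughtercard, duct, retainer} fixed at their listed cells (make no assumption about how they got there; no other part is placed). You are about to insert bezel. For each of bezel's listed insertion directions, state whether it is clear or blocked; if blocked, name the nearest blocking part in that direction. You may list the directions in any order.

-x: ray from bezel(0, 0) has no placed part ⇒ clear
+x: nearest on ray is duct@(2, 0) ⇒ blocked
+y: nearest on ray is daughtercard@(0, 1) ⇒ blocked

+x: blocked by duct; +y: blocked by daughtercard; -x: clear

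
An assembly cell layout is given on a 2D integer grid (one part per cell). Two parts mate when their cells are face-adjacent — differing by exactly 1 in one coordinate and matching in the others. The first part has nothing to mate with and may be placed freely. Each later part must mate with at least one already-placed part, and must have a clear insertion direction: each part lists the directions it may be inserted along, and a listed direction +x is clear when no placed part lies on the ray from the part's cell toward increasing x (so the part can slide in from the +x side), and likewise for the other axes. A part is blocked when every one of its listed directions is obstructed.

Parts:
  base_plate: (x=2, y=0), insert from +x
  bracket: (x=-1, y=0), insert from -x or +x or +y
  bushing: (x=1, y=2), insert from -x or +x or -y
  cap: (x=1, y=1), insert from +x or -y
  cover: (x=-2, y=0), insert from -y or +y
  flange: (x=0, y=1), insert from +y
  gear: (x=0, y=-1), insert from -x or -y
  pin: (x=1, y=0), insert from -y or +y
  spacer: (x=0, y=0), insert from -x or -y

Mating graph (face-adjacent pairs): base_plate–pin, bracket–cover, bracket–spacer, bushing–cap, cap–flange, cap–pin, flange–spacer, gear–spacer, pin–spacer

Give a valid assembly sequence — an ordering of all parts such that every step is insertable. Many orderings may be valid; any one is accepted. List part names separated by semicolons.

cover; bracket; spacer; pin; cap; flange; base_plate; gear; bushing

1. cover@(-2, 0) [-y clear] — {cover}
2. bracket@(-1, 0) [+x clear] — {bracket, cover}
3. spacer@(0, 0) [-y clear] — {bracket, cover, spacer}
4. pin@(1, 0) [-y clear] — {bracket, cover, pin, spacer}
5. cap@(1, 1) [+x clear] — {bracket, cap, cover, pin, spacer}
6. flange@(0, 1) [+y clear] — {bracket, cap, cover, flange, pin, spacer}
7. base_plate@(2, 0) [+x clear] — {base_plate, bracket, cap, cover, flange, pin, spacer}
8. gear@(0, -1) [-x clear] — {base_plate, bracket, cap, cover, flange, gear, pin, spacer}
9. bushing@(1, 2) [-x clear] — {base_plate, bracket, bushing, cap, cover, flange, gear, pin, spacer}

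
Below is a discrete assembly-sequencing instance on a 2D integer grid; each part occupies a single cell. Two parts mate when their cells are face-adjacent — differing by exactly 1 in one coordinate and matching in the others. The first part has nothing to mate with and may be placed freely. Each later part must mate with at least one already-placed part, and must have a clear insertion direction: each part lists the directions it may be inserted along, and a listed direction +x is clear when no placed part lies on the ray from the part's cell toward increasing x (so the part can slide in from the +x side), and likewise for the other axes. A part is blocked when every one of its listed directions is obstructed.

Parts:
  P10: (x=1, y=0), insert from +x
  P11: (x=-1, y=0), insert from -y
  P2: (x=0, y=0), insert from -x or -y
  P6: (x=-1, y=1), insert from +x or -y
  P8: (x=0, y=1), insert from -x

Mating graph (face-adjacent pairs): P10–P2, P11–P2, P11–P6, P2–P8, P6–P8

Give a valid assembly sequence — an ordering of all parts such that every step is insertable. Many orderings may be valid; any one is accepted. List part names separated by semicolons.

1. P10@(1, 0) [+x clear] — {P10}
2. P2@(0, 0) [-x clear] — {P10, P2}
3. P8@(0, 1) [-x clear] — {P10, P2, P8}
4. P6@(-1, 1) [-y clear] — {P10, P2, P6, P8}
5. P11@(-1, 0) [-y clear] — {P10, P11, P2, P6, P8}

P10; P2; P8; P6; P11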